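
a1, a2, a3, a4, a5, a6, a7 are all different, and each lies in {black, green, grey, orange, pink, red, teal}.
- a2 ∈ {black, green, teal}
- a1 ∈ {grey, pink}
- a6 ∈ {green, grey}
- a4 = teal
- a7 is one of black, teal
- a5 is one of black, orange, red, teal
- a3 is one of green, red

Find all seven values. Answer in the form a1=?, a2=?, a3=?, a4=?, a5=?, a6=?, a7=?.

a1=pink, a2=green, a3=red, a4=teal, a5=orange, a6=grey, a7=black

a4 must be teal (only option left). Remove teal from a2, a5, a7.
a7 has just one choice, so a7 = black. Eliminate black elsewhere: a2, a5.
a2's domain is down to {green}, so a2 = green. Strike green from a3, a6.
a3's domain is down to {red}, so a3 = red. Eliminate red elsewhere: a5.
a5 has just one choice, so a5 = orange.
a6 must be grey (only option left). Eliminate grey elsewhere: a1.
a1's domain is down to {pink}, so a1 = pink.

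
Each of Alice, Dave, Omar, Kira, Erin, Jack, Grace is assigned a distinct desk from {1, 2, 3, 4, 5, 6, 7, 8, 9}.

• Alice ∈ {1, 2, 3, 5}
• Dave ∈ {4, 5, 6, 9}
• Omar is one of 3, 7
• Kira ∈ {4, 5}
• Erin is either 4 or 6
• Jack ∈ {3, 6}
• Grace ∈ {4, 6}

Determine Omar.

7

The 2 variables Erin and Grace are confined to {4, 6}, which locks those values in; drop them from Dave, Kira, Jack.
Kira must be 5 (only option left). Eliminate 5 elsewhere: Alice, Dave.
That leaves Jack = 3. Remove 3 from Alice, Omar.
So Omar = 7.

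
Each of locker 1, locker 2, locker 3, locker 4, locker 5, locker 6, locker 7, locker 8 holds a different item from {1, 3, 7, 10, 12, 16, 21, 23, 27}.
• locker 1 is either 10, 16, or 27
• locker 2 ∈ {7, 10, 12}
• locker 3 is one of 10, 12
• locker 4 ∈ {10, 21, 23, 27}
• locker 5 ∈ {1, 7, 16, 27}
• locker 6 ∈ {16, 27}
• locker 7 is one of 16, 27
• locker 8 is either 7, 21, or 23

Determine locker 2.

The 8 variables draw from only 8 values {1, 7, 10, 12, 16, 21, 23, 27}, so each is used; only locker 5 can be 1, hence locker 5 = 1.
locker 6 and locker 7 between them cover only {16, 27} — a naked pair. Remove those values from locker 1, locker 4.
locker 1's domain is down to {10}, so locker 1 = 10. Strike 10 from locker 2, locker 3, locker 4.
That leaves locker 3 = 12. Strike 12 from locker 2.
So locker 2 = 7.

7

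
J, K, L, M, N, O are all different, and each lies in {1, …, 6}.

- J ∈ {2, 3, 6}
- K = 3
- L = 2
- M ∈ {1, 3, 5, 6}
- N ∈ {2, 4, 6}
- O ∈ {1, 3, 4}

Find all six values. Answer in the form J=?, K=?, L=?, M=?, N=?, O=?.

K must be 3 (only option left). Strike 3 from J, M, O.
L must be 2 (only option left). Strike 2 from J, N.
J's domain is down to {6}, so J = 6. Strike 6 from M, N.
That leaves N = 4. So O can't be 4.
O must be 1 (only option left). So M can't be 1.
M has just one choice, so M = 5.

J=6, K=3, L=2, M=5, N=4, O=1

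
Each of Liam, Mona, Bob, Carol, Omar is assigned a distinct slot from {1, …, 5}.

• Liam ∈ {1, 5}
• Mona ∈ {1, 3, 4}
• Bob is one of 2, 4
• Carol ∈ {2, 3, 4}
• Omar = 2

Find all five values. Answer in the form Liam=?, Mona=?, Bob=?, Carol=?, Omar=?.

Liam=5, Mona=1, Bob=4, Carol=3, Omar=2

Omar has just one choice, so Omar = 2. Eliminate 2 elsewhere: Bob, Carol.
Bob's domain is down to {4}, so Bob = 4. Strike 4 from Mona, Carol.
That leaves Carol = 3. Remove 3 from Mona.
That leaves Mona = 1. Strike 1 from Liam.
Liam must be 5 (only option left).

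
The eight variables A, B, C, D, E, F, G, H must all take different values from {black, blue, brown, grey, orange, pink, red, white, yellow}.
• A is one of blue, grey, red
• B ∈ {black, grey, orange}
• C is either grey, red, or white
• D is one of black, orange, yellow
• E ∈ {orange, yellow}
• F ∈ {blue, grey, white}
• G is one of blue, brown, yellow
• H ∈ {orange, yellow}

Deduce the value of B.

The 8 variables draw from only 8 values {black, blue, brown, grey, orange, red, white, yellow}, so each is used; only G can be brown, hence G = brown.
E and H share exactly the 2 values {orange, yellow}; by pigeonhole those values go to them, so strike orange, yellow from B, D.
D must be black (only option left). Strike black from B.
So B = grey.

grey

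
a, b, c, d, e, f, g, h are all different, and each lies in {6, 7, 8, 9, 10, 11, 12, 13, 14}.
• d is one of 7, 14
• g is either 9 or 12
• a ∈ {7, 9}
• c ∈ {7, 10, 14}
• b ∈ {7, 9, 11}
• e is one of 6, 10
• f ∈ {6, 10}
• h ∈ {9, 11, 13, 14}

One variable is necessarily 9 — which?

Among the 8 variables, 12 fits only g (and all 8 values in {6, 7, 9, 10, 11, 12, 13, 14} must be used), so g = 12.
The 7 still-open variables together cover exactly {6, 7, 9, 10, 11, 13, 14} — 7 values for 7 variables — and 13 appears only in h's list, so h = 13.
The 6 still-open variables together cover exactly {6, 7, 9, 10, 11, 14} — 6 values for 6 variables — and 11 appears only in b's list, so b = 11.
The 5 still-open variables together cover exactly {6, 7, 9, 10, 14} — 5 values for 5 variables — and 9 appears only in a's list, so a = 9.

a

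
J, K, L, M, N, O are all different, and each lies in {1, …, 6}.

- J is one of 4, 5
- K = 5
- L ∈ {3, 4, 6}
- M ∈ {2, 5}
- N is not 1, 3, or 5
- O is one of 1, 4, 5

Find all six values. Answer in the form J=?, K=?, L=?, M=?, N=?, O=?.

K must be 5 (only option left). So J, M, O can't be 5.
M's domain is down to {2}, so M = 2. Eliminate 2 elsewhere: N.
J has just one choice, so J = 4. So L, N, O can't be 4.
That leaves N = 6. Strike 6 from L.
That leaves O = 1.
L has just one choice, so L = 3.

J=4, K=5, L=3, M=2, N=6, O=1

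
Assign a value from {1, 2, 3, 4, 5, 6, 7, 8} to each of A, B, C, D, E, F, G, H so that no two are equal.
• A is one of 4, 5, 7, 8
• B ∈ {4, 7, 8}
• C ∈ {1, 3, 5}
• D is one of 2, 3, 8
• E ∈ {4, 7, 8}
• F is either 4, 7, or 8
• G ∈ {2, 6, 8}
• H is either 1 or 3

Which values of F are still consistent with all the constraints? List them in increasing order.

4, 7, 8

The 8 variables draw from only 8 values {1, 2, 3, 4, 5, 6, 7, 8}, so each is used; only G can be 6, hence G = 6.
The 7 still-open variables together cover exactly {1, 2, 3, 4, 5, 7, 8} — 7 values for 7 variables — and 2 appears only in D's list, so D = 2.
B, E, F share exactly the 3 values {4, 7, 8}; by pigeonhole those values go to them, so strike 4, 7, 8 from A.
That leaves A = 5. Strike 5 from C.
No further eliminations apply; F can still be any of 4, 7, 8.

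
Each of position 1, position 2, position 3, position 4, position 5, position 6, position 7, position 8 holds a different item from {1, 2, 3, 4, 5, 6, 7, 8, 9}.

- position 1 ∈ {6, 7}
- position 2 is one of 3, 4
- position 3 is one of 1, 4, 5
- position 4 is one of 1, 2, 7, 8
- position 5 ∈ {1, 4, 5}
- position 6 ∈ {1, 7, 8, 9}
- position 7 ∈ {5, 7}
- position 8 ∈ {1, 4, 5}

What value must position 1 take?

position 3, position 5, position 8 between them cover only {1, 4, 5} — a naked triple. Remove those values from position 2, position 4, position 6, position 7.
position 2 has just one choice, so position 2 = 3.
That leaves position 7 = 7. Remove 7 from position 1, position 4, position 6.
So position 1 = 6.

6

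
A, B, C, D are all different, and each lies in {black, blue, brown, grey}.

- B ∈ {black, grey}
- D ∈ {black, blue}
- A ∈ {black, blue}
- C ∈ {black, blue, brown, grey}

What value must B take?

The 4 variables together cover exactly {black, blue, brown, grey} — 4 values for 4 variables — and brown appears only in C's list, so C = brown.
The 3 still-open variables together cover exactly {black, blue, grey} — 3 values for 3 variables — and grey appears only in B's list, so B = grey.

grey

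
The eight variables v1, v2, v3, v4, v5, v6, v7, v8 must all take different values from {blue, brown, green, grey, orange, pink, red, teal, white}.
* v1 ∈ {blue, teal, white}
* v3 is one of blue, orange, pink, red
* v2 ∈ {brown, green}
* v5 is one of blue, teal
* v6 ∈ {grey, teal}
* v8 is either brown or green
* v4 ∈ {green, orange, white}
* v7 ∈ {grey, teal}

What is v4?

v2 and v8 between them cover only {brown, green} — a naked pair. Remove those values from v4.
v6 and v7 between them cover only {grey, teal} — a naked pair. Remove those values from v1, v5.
v5's domain is down to {blue}, so v5 = blue. So v1, v3 can't be blue.
v1's domain is down to {white}, so v1 = white. Eliminate white elsewhere: v4.
So v4 = orange.

orange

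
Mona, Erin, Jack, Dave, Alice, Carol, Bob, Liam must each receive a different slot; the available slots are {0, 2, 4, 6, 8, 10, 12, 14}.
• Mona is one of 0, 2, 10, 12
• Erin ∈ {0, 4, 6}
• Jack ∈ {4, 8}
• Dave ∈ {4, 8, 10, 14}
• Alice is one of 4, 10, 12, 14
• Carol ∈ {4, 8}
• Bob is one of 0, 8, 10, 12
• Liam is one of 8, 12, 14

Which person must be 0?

Bob

The 8 variables draw from only 8 values {0, 2, 4, 6, 8, 10, 12, 14}, so each is used; only Mona can be 2, hence Mona = 2.
Among the 7 still-open variables, 6 fits only Erin (and all 7 values in {0, 4, 6, 8, 10, 12, 14} must be used), so Erin = 6.
Among the 6 still-open variables, 0 fits only Bob (and all 6 values in {0, 4, 8, 10, 12, 14} must be used), so Bob = 0.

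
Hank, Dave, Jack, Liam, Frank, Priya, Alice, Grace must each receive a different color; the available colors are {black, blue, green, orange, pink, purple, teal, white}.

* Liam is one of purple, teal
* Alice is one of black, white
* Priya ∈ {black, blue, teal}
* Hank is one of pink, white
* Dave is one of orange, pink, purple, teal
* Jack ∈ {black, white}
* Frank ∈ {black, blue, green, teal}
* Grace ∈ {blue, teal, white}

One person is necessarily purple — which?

Liam

The 8 variables together cover exactly {black, blue, green, orange, pink, purple, teal, white} — 8 values for 8 variables — and green appears only in Frank's list, so Frank = green.
Among the 7 still-open variables, orange fits only Dave (and all 7 values in {black, blue, orange, pink, purple, teal, white} must be used), so Dave = orange.
The 6 still-open variables draw from only 6 values {black, blue, pink, purple, teal, white}, so each is used; only Hank can be pink, hence Hank = pink.
Among the 5 still-open variables, purple fits only Liam (and all 5 values in {black, blue, purple, teal, white} must be used), so Liam = purple.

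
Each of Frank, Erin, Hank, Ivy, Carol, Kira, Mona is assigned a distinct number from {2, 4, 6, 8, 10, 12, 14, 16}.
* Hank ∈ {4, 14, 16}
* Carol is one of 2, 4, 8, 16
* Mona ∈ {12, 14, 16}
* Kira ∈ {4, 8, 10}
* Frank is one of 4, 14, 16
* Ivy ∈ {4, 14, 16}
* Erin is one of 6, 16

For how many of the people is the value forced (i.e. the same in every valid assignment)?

The 3 variables Frank, Hank, Ivy are confined to {4, 14, 16}, which locks those values in; drop them from Erin, Carol, Kira, Mona.
That leaves Erin = 6.
Mona has just one choice, so Mona = 12.
Determined: Erin=6, Mona=12. The other people each still have more than one consistent value. That makes 2.

2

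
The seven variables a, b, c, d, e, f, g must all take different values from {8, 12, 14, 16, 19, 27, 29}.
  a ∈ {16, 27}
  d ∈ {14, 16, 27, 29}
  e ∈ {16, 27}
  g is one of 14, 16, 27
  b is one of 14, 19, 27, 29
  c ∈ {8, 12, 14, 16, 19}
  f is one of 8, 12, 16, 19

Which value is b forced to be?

19

a and e share exactly the 2 values {16, 27}; by pigeonhole those values go to them, so strike 16, 27 from b, c, d, f, g.
g's domain is down to {14}, so g = 14. Remove 14 from b, c, d.
d has just one choice, so d = 29. Eliminate 29 elsewhere: b.
So b = 19.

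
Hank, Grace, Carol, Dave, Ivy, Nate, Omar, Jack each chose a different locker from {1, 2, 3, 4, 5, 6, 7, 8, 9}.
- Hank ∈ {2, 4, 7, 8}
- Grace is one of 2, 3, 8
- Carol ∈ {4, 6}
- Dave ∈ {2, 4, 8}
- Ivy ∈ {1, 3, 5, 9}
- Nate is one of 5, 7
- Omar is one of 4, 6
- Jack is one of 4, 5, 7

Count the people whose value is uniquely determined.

Carol and Omar between them cover only {4, 6} — a naked pair. Remove those values from Hank, Dave, Jack.
Nate and Jack share exactly the 2 values {5, 7}; by pigeonhole those values go to them, so strike 5, 7 from Hank, Ivy.
The 2 variables Hank and Dave are confined to {2, 8}, which locks those values in; drop them from Grace.
Grace's domain is down to {3}, so Grace = 3. Remove 3 from Ivy.
Determined: Grace=3. The other people each still have more than one consistent value. That makes 1.

1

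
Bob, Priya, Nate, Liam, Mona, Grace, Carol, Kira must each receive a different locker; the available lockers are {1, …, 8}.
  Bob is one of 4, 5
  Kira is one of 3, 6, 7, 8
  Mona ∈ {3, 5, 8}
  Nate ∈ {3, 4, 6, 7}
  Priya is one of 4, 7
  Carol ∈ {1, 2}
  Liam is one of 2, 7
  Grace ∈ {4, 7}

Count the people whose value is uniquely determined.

3

The 8 variables draw from only 8 values {1, 2, 3, 4, 5, 6, 7, 8}, so each is used; only Carol can be 1, hence Carol = 1.
Among the 7 still-open variables, 2 fits only Liam (and all 7 values in {2, 3, 4, 5, 6, 7, 8} must be used), so Liam = 2.
The 2 variables Priya and Grace are confined to {4, 7}, which locks those values in; drop them from Bob, Nate, Kira.
Bob's domain is down to {5}, so Bob = 5. So Mona can't be 5.
Determined: Bob=5, Liam=2, Carol=1. The other people each still have more than one consistent value. That makes 3.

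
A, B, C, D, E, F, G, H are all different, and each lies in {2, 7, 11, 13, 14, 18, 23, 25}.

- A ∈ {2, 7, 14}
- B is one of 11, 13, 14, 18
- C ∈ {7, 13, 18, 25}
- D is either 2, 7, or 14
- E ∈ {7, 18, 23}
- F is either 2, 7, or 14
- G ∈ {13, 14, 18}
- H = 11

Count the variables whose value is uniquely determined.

3

H's domain is down to {11}, so H = 11. So B can't be 11.
The 7 still-open variables together cover exactly {2, 7, 13, 14, 18, 23, 25} — 7 values for 7 variables — and 23 appears only in E's list, so E = 23.
Among the 6 still-open variables, 25 fits only C (and all 6 values in {2, 7, 13, 14, 18, 25} must be used), so C = 25.
A, D, F share exactly the 3 values {2, 7, 14}; by pigeonhole those values go to them, so strike 2, 7, 14 from B, G.
Determined: C=25, E=23, H=11. The other variables each still have more than one consistent value. That makes 3.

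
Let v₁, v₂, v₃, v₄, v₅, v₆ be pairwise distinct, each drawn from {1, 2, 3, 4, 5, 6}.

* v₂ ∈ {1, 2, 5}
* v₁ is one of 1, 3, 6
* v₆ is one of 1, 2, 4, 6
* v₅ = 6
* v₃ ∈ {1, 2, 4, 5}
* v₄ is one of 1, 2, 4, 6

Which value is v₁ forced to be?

3

v₅ has just one choice, so v₅ = 6. Eliminate 6 elsewhere: v₁, v₄, v₆.
The 5 still-open variables together cover exactly {1, 2, 3, 4, 5} — 5 values for 5 variables — and 3 appears only in v₁'s list, so v₁ = 3.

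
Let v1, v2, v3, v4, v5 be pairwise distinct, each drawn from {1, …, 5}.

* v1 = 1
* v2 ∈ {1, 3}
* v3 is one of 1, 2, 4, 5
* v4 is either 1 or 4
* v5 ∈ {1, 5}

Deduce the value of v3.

v1's domain is down to {1}, so v1 = 1. Remove 1 from v2, v3, v4, v5.
v2 must be 3 (only option left).
That leaves v4 = 4. Strike 4 from v3.
v5's domain is down to {5}, so v5 = 5. Strike 5 from v3.
So v3 = 2.

2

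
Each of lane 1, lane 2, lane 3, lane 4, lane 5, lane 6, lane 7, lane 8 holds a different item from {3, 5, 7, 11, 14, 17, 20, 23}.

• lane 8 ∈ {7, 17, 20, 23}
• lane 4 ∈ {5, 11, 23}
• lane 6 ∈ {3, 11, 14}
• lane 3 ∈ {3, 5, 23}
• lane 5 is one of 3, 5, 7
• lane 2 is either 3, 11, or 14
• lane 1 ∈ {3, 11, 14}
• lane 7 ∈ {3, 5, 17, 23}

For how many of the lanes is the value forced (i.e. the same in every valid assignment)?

The 8 variables draw from only 8 values {3, 5, 7, 11, 14, 17, 20, 23}, so each is used; only lane 8 can be 20, hence lane 8 = 20.
The 7 still-open variables together cover exactly {3, 5, 7, 11, 14, 17, 23} — 7 values for 7 variables — and 7 appears only in lane 5's list, so lane 5 = 7.
The 6 still-open variables together cover exactly {3, 5, 11, 14, 17, 23} — 6 values for 6 variables — and 17 appears only in lane 7's list, so lane 7 = 17.
lane 1, lane 2, lane 6 between them cover only {3, 11, 14} — a naked triple. Remove those values from lane 3, lane 4.
Determined: lane 5=7, lane 7=17, lane 8=20. The other lanes each still have more than one consistent value. That makes 3.

3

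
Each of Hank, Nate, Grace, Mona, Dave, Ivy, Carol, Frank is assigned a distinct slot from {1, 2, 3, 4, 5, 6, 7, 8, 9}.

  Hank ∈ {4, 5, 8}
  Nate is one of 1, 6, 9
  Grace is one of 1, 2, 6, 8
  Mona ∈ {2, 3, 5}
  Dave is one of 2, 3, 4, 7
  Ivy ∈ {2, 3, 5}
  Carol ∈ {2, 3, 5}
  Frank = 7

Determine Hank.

8

Frank has just one choice, so Frank = 7. Strike 7 from Dave.
Mona, Ivy, Carol share exactly the 3 values {2, 3, 5}; by pigeonhole those values go to them, so strike 2, 3, 5 from Hank, Grace, Dave.
Dave's domain is down to {4}, so Dave = 4. So Hank can't be 4.
So Hank = 8.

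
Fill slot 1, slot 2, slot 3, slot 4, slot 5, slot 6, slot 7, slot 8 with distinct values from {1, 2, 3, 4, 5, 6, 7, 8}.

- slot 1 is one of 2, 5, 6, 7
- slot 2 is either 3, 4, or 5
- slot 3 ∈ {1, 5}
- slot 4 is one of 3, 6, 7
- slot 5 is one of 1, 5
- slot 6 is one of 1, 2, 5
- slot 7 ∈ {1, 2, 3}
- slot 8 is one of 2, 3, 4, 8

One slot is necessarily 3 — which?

slot 7

The 8 variables draw from only 8 values {1, 2, 3, 4, 5, 6, 7, 8}, so each is used; only slot 8 can be 8, hence slot 8 = 8.
Among the 7 still-open variables, 4 fits only slot 2 (and all 7 values in {1, 2, 3, 4, 5, 6, 7} must be used), so slot 2 = 4.
slot 3 and slot 5 share exactly the 2 values {1, 5}; by pigeonhole those values go to them, so strike 1, 5 from slot 1, slot 6, slot 7.
That leaves slot 6 = 2. Remove 2 from slot 1, slot 7.
So 3 goes to slot 7.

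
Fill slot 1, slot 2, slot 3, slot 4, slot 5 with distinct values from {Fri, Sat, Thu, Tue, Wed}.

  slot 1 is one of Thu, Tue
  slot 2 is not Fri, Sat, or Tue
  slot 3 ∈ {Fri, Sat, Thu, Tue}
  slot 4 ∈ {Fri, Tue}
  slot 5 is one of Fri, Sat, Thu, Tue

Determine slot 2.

Wed

Among the 5 variables, Wed fits only slot 2 (and all 5 values in {Fri, Sat, Thu, Tue, Wed} must be used), so slot 2 = Wed.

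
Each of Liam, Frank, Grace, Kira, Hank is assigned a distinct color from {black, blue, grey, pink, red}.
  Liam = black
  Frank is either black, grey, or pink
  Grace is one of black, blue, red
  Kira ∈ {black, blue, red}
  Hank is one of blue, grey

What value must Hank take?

Liam has just one choice, so Liam = black. So Frank, Grace, Kira can't be black.
The 4 still-open variables draw from only 4 values {blue, grey, pink, red}, so each is used; only Frank can be pink, hence Frank = pink.
The 3 still-open variables together cover exactly {blue, grey, red} — 3 values for 3 variables — and grey appears only in Hank's list, so Hank = grey.

grey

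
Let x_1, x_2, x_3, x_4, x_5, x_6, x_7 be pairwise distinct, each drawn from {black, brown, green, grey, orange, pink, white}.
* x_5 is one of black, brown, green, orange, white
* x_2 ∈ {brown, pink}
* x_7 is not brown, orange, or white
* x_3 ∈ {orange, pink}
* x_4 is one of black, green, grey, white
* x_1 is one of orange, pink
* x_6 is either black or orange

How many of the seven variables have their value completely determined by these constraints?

2

x_1 and x_3 share exactly the 2 values {orange, pink}; by pigeonhole those values go to them, so strike orange, pink from x_2, x_5, x_6, x_7.
x_2 must be brown (only option left). Strike brown from x_5.
x_6 has just one choice, so x_6 = black. Strike black from x_4, x_5, x_7.
Determined: x_2=brown, x_6=black. The other variables each still have more than one consistent value. That makes 2.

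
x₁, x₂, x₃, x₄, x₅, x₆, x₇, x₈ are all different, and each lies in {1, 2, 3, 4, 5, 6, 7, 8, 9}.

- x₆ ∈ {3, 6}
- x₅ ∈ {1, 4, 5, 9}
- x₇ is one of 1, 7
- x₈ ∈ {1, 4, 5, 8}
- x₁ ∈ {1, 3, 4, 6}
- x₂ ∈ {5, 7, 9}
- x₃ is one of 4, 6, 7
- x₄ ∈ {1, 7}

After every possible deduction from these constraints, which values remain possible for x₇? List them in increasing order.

The 8 variables draw from only 8 values {1, 3, 4, 5, 6, 7, 8, 9}, so each is used; only x₈ can be 8, hence x₈ = 8.
The 2 variables x₄ and x₇ are confined to {1, 7}, which locks those values in; drop them from x₁, x₂, x₃, x₅.
x₁, x₃, x₆ share exactly the 3 values {3, 4, 6}; by pigeonhole those values go to them, so strike 3, 4, 6 from x₅.
No further eliminations apply; x₇ can still be any of 1, 7.

1, 7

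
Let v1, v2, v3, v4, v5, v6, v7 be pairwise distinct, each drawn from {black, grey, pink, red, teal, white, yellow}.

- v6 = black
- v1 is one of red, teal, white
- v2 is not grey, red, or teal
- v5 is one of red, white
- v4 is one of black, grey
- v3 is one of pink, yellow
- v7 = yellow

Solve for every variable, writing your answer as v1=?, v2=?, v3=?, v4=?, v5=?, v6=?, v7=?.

v6 has just one choice, so v6 = black. So v2, v4 can't be black.
v7 has just one choice, so v7 = yellow. So v2, v3 can't be yellow.
v3's domain is down to {pink}, so v3 = pink. Eliminate pink elsewhere: v2.
v4 must be grey (only option left).
v2 has just one choice, so v2 = white. Eliminate white elsewhere: v1, v5.
v5 must be red (only option left). So v1 can't be red.
That leaves v1 = teal.

v1=teal, v2=white, v3=pink, v4=grey, v5=red, v6=black, v7=yellow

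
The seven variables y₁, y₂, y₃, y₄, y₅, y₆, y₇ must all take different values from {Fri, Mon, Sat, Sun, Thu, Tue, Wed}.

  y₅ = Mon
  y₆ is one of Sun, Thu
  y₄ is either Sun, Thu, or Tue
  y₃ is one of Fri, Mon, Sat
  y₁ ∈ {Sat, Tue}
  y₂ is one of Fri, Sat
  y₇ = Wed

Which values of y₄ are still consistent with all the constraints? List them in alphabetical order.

y₅ must be Mon (only option left). Strike Mon from y₃.
y₇ has just one choice, so y₇ = Wed.
y₂ and y₃ between them cover only {Fri, Sat} — a naked pair. Remove those values from y₁.
y₁'s domain is down to {Tue}, so y₁ = Tue. Eliminate Tue elsewhere: y₄.
No further eliminations apply; y₄ can still be any of Sun, Thu.

Sun, Thu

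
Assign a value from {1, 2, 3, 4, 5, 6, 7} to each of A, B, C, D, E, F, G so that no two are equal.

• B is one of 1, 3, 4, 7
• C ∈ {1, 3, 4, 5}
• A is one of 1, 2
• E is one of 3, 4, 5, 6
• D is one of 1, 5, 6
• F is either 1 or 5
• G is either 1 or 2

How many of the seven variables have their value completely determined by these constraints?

The 7 variables draw from only 7 values {1, 2, 3, 4, 5, 6, 7}, so each is used; only B can be 7, hence B = 7.
A and G share exactly the 2 values {1, 2}; by pigeonhole those values go to them, so strike 1, 2 from C, D, F.
F's domain is down to {5}, so F = 5. So C, D, E can't be 5.
D must be 6 (only option left). So E can't be 6.
Determined: B=7, D=6, F=5. The other variables each still have more than one consistent value. That makes 3.

3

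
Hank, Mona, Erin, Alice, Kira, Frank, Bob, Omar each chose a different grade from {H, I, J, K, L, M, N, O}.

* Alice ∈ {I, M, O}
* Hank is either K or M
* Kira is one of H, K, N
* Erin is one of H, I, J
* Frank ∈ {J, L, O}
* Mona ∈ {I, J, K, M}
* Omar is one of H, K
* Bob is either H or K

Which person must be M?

Among the 8 variables, L fits only Frank (and all 8 values in {H, I, J, K, L, M, N, O} must be used), so Frank = L.
Among the 7 still-open variables, N fits only Kira (and all 7 values in {H, I, J, K, M, N, O} must be used), so Kira = N.
The 6 still-open variables draw from only 6 values {H, I, J, K, M, O}, so each is used; only Alice can be O, hence Alice = O.
Bob and Omar between them cover only {H, K} — a naked pair. Remove those values from Hank, Mona, Erin.
So M goes to Hank.

Hank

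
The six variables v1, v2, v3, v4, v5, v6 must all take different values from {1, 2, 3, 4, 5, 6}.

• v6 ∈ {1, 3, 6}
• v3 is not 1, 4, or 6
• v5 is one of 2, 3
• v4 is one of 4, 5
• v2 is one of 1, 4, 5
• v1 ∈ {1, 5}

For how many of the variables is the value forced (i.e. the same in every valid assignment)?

1

Among the 6 variables, 6 fits only v6 (and all 6 values in {1, 2, 3, 4, 5, 6} must be used), so v6 = 6.
v1, v2, v4 between them cover only {1, 4, 5} — a naked triple. Remove those values from v3.
Determined: v6=6. The other variables each still have more than one consistent value. That makes 1.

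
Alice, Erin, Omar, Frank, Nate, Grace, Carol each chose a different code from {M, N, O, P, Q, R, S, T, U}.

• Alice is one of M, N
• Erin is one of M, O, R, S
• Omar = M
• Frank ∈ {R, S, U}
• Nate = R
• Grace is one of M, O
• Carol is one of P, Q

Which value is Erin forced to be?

S

Omar must be M (only option left). So Alice, Erin, Grace can't be M.
That leaves Nate = R. So Erin, Frank can't be R.
That leaves Grace = O. So Erin can't be O.
So Erin = S.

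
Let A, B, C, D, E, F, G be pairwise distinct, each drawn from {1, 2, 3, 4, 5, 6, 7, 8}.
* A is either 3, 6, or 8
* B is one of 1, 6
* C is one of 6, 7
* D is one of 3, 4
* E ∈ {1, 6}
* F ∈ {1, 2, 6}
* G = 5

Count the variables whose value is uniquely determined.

G's domain is down to {5}, so G = 5.
B and E between them cover only {1, 6} — a naked pair. Remove those values from A, C, F.
That leaves C = 7.
That leaves F = 2.
Determined: C=7, F=2, G=5. The other variables each still have more than one consistent value. That makes 3.

3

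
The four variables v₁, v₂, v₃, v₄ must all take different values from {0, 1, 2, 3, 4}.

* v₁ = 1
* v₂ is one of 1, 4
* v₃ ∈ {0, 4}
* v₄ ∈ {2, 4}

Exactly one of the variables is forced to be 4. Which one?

v₁ must be 1 (only option left). Eliminate 1 elsewhere: v₂.
So 4 goes to v₂.

v₂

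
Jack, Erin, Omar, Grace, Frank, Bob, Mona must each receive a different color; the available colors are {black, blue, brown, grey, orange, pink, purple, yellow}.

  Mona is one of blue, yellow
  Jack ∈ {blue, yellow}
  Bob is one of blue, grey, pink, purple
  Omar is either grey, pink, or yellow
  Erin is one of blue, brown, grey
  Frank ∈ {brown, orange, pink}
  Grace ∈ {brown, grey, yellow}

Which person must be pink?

Omar

Among the 7 variables, orange fits only Frank (and all 7 values in {blue, brown, grey, orange, pink, purple, yellow} must be used), so Frank = orange.
The 6 still-open variables draw from only 6 values {blue, brown, grey, pink, purple, yellow}, so each is used; only Bob can be purple, hence Bob = purple.
The 5 still-open variables together cover exactly {blue, brown, grey, pink, yellow} — 5 values for 5 variables — and pink appears only in Omar's list, so Omar = pink.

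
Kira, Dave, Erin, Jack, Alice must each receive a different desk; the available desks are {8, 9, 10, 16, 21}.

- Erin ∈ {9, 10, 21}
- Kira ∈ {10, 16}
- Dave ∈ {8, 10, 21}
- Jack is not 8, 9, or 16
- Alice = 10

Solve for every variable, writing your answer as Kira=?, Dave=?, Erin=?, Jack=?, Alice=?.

Kira=16, Dave=8, Erin=9, Jack=21, Alice=10

Alice's domain is down to {10}, so Alice = 10. Strike 10 from Kira, Dave, Erin, Jack.
That leaves Kira = 16.
Jack has just one choice, so Jack = 21. Remove 21 from Dave, Erin.
Dave's domain is down to {8}, so Dave = 8.
That leaves Erin = 9.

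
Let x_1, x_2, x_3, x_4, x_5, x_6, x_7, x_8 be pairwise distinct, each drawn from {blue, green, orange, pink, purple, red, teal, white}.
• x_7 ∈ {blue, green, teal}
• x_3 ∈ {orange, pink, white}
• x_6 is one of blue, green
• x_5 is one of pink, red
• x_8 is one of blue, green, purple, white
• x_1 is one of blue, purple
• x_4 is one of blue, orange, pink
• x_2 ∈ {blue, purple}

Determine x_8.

The 8 variables draw from only 8 values {blue, green, orange, pink, purple, red, teal, white}, so each is used; only x_5 can be red, hence x_5 = red.
The 7 still-open variables together cover exactly {blue, green, orange, pink, purple, teal, white} — 7 values for 7 variables — and teal appears only in x_7's list, so x_7 = teal.
The 2 variables x_1 and x_2 are confined to {blue, purple}, which locks those values in; drop them from x_4, x_6, x_8.
x_6 has just one choice, so x_6 = green. Remove green from x_8.
So x_8 = white.

white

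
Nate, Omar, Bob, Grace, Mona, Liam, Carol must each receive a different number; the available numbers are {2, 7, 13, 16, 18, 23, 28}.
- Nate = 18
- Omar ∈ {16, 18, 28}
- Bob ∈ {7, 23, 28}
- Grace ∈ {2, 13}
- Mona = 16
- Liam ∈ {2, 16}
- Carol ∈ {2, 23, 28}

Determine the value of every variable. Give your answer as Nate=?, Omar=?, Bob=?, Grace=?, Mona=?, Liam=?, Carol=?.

Nate=18, Omar=28, Bob=7, Grace=13, Mona=16, Liam=2, Carol=23

Nate has just one choice, so Nate = 18. Strike 18 from Omar.
Mona must be 16 (only option left). Eliminate 16 elsewhere: Omar, Liam.
Liam has just one choice, so Liam = 2. Eliminate 2 elsewhere: Grace, Carol.
Omar's domain is down to {28}, so Omar = 28. Remove 28 from Bob, Carol.
Grace has just one choice, so Grace = 13.
Carol's domain is down to {23}, so Carol = 23. So Bob can't be 23.
Bob has just one choice, so Bob = 7.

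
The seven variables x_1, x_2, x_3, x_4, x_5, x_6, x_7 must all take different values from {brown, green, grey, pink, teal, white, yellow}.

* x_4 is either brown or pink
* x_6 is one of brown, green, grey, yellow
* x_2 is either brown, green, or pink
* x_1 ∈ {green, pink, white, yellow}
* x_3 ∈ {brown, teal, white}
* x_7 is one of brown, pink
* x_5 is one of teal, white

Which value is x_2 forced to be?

The 7 variables together cover exactly {brown, green, grey, pink, teal, white, yellow} — 7 values for 7 variables — and grey appears only in x_6's list, so x_6 = grey.
The 6 still-open variables draw from only 6 values {brown, green, pink, teal, white, yellow}, so each is used; only x_1 can be yellow, hence x_1 = yellow.
Among the 5 still-open variables, green fits only x_2 (and all 5 values in {brown, green, pink, teal, white} must be used), so x_2 = green.

green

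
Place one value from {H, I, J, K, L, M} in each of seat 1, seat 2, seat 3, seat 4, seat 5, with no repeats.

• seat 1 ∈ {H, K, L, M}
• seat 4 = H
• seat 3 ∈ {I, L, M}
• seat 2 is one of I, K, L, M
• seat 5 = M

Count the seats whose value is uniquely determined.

2

seat 4 has just one choice, so seat 4 = H. So seat 1 can't be H.
seat 5 must be M (only option left). Strike M from seat 1, seat 2, seat 3.
Determined: seat 4=H, seat 5=M. The other seats each still have more than one consistent value. That makes 2.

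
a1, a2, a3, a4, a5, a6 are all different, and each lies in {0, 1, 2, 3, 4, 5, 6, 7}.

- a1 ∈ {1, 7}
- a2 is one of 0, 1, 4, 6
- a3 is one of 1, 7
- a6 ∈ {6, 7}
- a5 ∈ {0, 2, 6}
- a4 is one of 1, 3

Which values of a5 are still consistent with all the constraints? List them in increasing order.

0, 2

The 2 variables a1 and a3 are confined to {1, 7}, which locks those values in; drop them from a2, a4, a6.
That leaves a4 = 3.
That leaves a6 = 6. So a2, a5 can't be 6.
No further eliminations apply; a5 can still be any of 0, 2.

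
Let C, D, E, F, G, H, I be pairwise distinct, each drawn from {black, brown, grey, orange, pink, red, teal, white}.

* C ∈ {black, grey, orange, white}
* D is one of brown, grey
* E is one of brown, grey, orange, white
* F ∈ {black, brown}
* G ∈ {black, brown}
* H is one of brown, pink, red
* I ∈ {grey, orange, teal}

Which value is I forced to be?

The 2 variables F and G are confined to {black, brown}, which locks those values in; drop them from C, D, E, H.
That leaves D = grey. Remove grey from C, E, I.
C and E share exactly the 2 values {orange, white}; by pigeonhole those values go to them, so strike orange, white from I.
So I = teal.

teal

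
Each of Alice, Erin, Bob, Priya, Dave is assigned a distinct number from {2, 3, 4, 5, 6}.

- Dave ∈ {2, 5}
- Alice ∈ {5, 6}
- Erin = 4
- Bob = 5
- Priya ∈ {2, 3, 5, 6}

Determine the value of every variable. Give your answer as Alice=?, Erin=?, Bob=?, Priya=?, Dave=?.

Alice=6, Erin=4, Bob=5, Priya=3, Dave=2

Erin must be 4 (only option left).
That leaves Bob = 5. Strike 5 from Alice, Priya, Dave.
Dave must be 2 (only option left). Eliminate 2 elsewhere: Priya.
Alice must be 6 (only option left). Eliminate 6 elsewhere: Priya.
Priya has just one choice, so Priya = 3.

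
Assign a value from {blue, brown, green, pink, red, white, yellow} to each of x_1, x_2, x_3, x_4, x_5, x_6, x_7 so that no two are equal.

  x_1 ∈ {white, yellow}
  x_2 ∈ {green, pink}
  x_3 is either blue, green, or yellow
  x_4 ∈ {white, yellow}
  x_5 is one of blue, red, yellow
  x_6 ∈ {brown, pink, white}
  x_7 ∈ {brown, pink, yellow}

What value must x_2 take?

The 7 variables draw from only 7 values {blue, brown, green, pink, red, white, yellow}, so each is used; only x_5 can be red, hence x_5 = red.
Among the 6 still-open variables, blue fits only x_3 (and all 6 values in {blue, brown, green, pink, white, yellow} must be used), so x_3 = blue.
The 5 still-open variables draw from only 5 values {brown, green, pink, white, yellow}, so each is used; only x_2 can be green, hence x_2 = green.

green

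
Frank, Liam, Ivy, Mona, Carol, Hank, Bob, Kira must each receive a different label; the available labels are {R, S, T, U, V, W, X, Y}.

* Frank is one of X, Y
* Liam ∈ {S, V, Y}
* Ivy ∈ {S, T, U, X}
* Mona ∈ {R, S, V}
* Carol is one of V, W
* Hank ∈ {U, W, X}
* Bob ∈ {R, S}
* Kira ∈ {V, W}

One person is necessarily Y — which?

Among the 8 variables, T fits only Ivy (and all 8 values in {R, S, T, U, V, W, X, Y} must be used), so Ivy = T.
The 7 still-open variables draw from only 7 values {R, S, U, V, W, X, Y}, so each is used; only Hank can be U, hence Hank = U.
The 6 still-open variables together cover exactly {R, S, V, W, X, Y} — 6 values for 6 variables — and X appears only in Frank's list, so Frank = X.
The 5 still-open variables together cover exactly {R, S, V, W, Y} — 5 values for 5 variables — and Y appears only in Liam's list, so Liam = Y.

Liam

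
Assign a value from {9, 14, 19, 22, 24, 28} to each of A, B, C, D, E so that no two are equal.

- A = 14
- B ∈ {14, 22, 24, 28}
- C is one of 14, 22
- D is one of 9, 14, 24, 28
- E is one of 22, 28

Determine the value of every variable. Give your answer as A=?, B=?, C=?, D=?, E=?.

A has just one choice, so A = 14. Strike 14 from B, C, D.
C must be 22 (only option left). Strike 22 from B, E.
E must be 28 (only option left). So B, D can't be 28.
That leaves B = 24. Eliminate 24 elsewhere: D.
D must be 9 (only option left).

A=14, B=24, C=22, D=9, E=28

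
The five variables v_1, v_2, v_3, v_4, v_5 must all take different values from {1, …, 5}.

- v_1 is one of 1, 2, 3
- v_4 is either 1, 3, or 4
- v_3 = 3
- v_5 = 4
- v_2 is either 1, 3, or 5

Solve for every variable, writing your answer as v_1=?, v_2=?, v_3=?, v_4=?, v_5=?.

v_3's domain is down to {3}, so v_3 = 3. Strike 3 from v_1, v_2, v_4.
That leaves v_5 = 4. Strike 4 from v_4.
v_4 must be 1 (only option left). Remove 1 from v_1, v_2.
v_1 must be 2 (only option left).
That leaves v_2 = 5.

v_1=2, v_2=5, v_3=3, v_4=1, v_5=4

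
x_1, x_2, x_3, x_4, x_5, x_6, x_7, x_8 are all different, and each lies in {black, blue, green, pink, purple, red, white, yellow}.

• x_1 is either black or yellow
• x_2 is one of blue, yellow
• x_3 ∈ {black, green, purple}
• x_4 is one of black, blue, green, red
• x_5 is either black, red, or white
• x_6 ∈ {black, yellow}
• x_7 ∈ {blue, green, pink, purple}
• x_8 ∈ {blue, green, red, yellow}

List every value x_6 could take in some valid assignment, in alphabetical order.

Among the 8 variables, pink fits only x_7 (and all 8 values in {black, blue, green, pink, purple, red, white, yellow} must be used), so x_7 = pink.
The 7 still-open variables together cover exactly {black, blue, green, purple, red, white, yellow} — 7 values for 7 variables — and purple appears only in x_3's list, so x_3 = purple.
Among the 6 still-open variables, white fits only x_5 (and all 6 values in {black, blue, green, red, white, yellow} must be used), so x_5 = white.
x_1 and x_6 share exactly the 2 values {black, yellow}; by pigeonhole those values go to them, so strike black, yellow from x_2, x_4, x_8.
x_2 must be blue (only option left). Remove blue from x_4, x_8.
No further eliminations apply; x_6 can still be any of black, yellow.

black, yellow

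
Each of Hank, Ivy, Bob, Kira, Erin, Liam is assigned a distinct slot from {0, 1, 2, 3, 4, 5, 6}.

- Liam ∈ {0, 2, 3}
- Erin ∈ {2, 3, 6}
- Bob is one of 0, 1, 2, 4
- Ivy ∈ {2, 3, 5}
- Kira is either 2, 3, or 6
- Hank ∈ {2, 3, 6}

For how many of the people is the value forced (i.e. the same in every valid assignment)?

2

The 3 variables Hank, Kira, Erin are confined to {2, 3, 6}, which locks those values in; drop them from Ivy, Bob, Liam.
That leaves Ivy = 5.
Liam's domain is down to {0}, so Liam = 0. So Bob can't be 0.
Determined: Ivy=5, Liam=0. The other people each still have more than one consistent value. That makes 2.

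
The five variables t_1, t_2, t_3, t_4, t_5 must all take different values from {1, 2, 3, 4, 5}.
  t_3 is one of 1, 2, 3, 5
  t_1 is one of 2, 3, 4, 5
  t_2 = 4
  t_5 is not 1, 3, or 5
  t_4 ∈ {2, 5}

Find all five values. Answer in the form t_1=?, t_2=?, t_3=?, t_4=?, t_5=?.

t_2's domain is down to {4}, so t_2 = 4. Eliminate 4 elsewhere: t_1, t_5.
t_5 must be 2 (only option left). So t_1, t_3, t_4 can't be 2.
That leaves t_4 = 5. Strike 5 from t_1, t_3.
t_1 has just one choice, so t_1 = 3. So t_3 can't be 3.
t_3's domain is down to {1}, so t_3 = 1.

t_1=3, t_2=4, t_3=1, t_4=5, t_5=2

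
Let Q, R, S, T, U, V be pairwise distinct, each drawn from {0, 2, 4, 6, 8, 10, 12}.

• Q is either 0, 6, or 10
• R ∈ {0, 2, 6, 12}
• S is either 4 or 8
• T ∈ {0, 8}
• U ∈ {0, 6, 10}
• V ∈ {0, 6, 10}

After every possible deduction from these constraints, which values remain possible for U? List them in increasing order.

The 3 variables Q, U, V are confined to {0, 6, 10}, which locks those values in; drop them from R, T.
T must be 8 (only option left). Eliminate 8 elsewhere: S.
S's domain is down to {4}, so S = 4.
No further eliminations apply; U can still be any of 0, 6, 10.

0, 6, 10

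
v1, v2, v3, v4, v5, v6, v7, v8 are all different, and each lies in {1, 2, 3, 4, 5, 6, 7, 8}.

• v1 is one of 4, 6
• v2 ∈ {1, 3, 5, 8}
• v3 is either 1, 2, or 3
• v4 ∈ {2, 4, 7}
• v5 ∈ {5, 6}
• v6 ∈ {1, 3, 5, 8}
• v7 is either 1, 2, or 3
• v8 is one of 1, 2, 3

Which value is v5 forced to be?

6

The 8 variables together cover exactly {1, 2, 3, 4, 5, 6, 7, 8} — 8 values for 8 variables — and 7 appears only in v4's list, so v4 = 7.
The 7 still-open variables draw from only 7 values {1, 2, 3, 4, 5, 6, 8}, so each is used; only v1 can be 4, hence v1 = 4.
The 6 still-open variables draw from only 6 values {1, 2, 3, 5, 6, 8}, so each is used; only v5 can be 6, hence v5 = 6.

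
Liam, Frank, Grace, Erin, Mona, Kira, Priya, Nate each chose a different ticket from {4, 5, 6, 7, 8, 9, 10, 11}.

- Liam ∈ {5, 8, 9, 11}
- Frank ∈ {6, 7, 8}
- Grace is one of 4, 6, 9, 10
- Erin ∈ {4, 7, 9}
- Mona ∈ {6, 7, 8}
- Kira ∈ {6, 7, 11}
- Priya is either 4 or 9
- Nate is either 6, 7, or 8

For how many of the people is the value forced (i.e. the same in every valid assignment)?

3

The 8 variables together cover exactly {4, 5, 6, 7, 8, 9, 10, 11} — 8 values for 8 variables — and 5 appears only in Liam's list, so Liam = 5.
The 7 still-open variables together cover exactly {4, 6, 7, 8, 9, 10, 11} — 7 values for 7 variables — and 10 appears only in Grace's list, so Grace = 10.
The 6 still-open variables together cover exactly {4, 6, 7, 8, 9, 11} — 6 values for 6 variables — and 11 appears only in Kira's list, so Kira = 11.
The 3 variables Frank, Mona, Nate are confined to {6, 7, 8}, which locks those values in; drop them from Erin.
Determined: Liam=5, Grace=10, Kira=11. The other people each still have more than one consistent value. That makes 3.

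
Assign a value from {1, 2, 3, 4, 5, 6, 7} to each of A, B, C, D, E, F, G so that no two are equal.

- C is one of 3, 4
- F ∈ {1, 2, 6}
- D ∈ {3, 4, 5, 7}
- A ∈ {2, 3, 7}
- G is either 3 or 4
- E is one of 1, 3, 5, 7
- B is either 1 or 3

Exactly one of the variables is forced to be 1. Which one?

Among the 7 variables, 6 fits only F (and all 7 values in {1, 2, 3, 4, 5, 6, 7} must be used), so F = 6.
Among the 6 still-open variables, 2 fits only A (and all 6 values in {1, 2, 3, 4, 5, 7} must be used), so A = 2.
C and G share exactly the 2 values {3, 4}; by pigeonhole those values go to them, so strike 3, 4 from B, D, E.
So 1 goes to B.

B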